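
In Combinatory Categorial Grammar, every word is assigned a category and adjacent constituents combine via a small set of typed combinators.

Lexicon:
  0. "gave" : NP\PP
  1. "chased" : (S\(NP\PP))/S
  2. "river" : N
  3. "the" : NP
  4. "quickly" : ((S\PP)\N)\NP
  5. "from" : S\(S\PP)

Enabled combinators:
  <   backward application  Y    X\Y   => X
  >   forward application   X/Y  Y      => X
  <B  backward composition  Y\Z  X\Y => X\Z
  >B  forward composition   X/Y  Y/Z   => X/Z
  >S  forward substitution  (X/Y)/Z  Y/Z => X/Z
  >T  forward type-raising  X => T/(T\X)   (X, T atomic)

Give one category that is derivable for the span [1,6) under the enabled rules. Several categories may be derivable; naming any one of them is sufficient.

[0,6] S   <
  [0,1] "gave" : NP\PP
  [1,6] S\(NP\PP)   >
    [1,2] "chased" : (S\(NP\PP))/S
    [2,6] S   <
      [2,5] S\PP   <
        [2,3] "river" : N
        [3,5] (S\PP)\N   <
          [3,4] "the" : NP
          [4,5] "quickly" : ((S\PP)\N)\NP
      [5,6] "from" : S\(S\PP)

S\(NP\PP)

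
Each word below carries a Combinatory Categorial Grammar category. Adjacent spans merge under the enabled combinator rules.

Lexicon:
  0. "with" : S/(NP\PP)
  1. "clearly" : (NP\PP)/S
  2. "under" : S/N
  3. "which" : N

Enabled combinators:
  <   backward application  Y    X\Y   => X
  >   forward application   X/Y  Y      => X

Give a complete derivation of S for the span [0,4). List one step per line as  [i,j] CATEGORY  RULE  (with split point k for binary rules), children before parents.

[0,4] S   >
  [0,1] "with" : S/(NP\PP)
  [1,4] NP\PP   >
    [1,2] "clearly" : (NP\PP)/S
    [2,4] S   >
      [2,3] "under" : S/N
      [3,4] "which" : N

[0,1] S/(NP\PP)  lex  "with"
[1,2] (NP\PP)/S  lex  "clearly"
[2,3] S/N  lex  "under"
[3,4] N  lex  "which"
[2,4] S  >  k=3
[1,4] NP\PP  >  k=2
[0,4] S  >  k=1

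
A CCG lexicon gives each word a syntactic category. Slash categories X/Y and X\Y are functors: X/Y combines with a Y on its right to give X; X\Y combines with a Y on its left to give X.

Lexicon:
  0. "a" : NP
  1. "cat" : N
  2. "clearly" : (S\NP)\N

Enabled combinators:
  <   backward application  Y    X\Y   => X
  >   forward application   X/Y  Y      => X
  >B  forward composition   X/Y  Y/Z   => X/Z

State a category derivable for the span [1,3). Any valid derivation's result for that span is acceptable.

[0,3] S   <
  [0,1] "a" : NP
  [1,3] S\NP   <
    [1,2] "cat" : N
    [2,3] "clearly" : (S\NP)\N

S\NP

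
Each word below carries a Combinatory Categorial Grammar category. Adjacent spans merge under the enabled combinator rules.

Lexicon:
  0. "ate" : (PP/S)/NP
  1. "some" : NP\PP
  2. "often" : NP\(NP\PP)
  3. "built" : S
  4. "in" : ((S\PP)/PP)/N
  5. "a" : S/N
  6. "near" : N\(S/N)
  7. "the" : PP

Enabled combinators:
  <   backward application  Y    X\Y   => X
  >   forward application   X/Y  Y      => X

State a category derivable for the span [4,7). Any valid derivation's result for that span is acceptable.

[0,8] S   <
  [0,4] PP   >
    [0,3] PP/S   >
      [0,1] "ate" : (PP/S)/NP
      [1,3] NP   <
        [1,2] "some" : NP\PP
        [2,3] "often" : NP\(NP\PP)
    [3,4] "built" : S
  [4,8] S\PP   >
    [4,7] (S\PP)/PP   >
      [4,5] "in" : ((S\PP)/PP)/N
      [5,7] N   <
        [5,6] "a" : S/N
        [6,7] "near" : N\(S/N)
    [7,8] "the" : PP

(S\PP)/PP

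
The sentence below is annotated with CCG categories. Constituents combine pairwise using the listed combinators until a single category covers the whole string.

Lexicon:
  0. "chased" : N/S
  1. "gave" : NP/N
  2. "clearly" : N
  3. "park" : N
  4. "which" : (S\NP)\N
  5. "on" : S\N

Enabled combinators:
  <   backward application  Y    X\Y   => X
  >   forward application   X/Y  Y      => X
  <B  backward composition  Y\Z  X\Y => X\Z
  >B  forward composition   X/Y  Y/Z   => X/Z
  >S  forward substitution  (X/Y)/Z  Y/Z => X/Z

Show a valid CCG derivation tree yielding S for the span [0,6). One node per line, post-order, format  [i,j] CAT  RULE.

[0,1] N/S  lex  "chased"
[1,2] NP/N  lex  "gave"
[2,3] N  lex  "clearly"
[1,3] NP  >  k=2
[3,4] N  lex  "park"
[4,5] (S\NP)\N  lex  "which"
[3,5] S\NP  <  k=4
[1,5] S  <  k=3
[0,5] N  >  k=1
[5,6] S\N  lex  "on"
[0,6] S  <  k=5

[0,6] S   <
  [0,5] N   >
    [0,1] "chased" : N/S
    [1,5] S   <
      [1,3] NP   >
        [1,2] "gave" : NP/N
        [2,3] "clearly" : N
      [3,5] S\NP   <
        [3,4] "park" : N
        [4,5] "which" : (S\NP)\N
  [5,6] "on" : S\N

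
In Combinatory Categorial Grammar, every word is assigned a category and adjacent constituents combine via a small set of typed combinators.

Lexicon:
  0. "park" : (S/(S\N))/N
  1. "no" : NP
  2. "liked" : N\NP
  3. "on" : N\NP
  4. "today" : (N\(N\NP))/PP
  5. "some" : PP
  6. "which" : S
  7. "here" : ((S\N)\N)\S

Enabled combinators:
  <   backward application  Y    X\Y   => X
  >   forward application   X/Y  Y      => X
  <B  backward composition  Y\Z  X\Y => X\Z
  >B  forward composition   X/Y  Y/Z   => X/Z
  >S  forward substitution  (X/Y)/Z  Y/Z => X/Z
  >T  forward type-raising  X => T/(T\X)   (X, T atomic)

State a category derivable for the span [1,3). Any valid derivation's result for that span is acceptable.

N

[0,8] S   >
  [0,3] S/(S\N)   >
    [0,1] "park" : (S/(S\N))/N
    [1,3] N   <
      [1,2] "no" : NP
      [2,3] "liked" : N\NP
  [3,8] S\N   <
    [3,6] N   <
      [3,4] "on" : N\NP
      [4,6] N\(N\NP)   >
        [4,5] "today" : (N\(N\NP))/PP
        [5,6] "some" : PP
    [6,8] (S\N)\N   <
      [6,7] "which" : S
      [7,8] "here" : ((S\N)\N)\S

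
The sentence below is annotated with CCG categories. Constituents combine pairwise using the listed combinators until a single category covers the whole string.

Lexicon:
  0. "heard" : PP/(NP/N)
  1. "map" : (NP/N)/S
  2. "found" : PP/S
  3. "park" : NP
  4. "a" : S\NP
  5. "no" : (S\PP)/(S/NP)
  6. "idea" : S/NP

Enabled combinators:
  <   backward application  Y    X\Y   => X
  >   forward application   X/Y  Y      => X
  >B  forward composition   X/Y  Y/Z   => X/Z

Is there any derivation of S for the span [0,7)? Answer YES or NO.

NO

PP/(NP/N) (NP/N)/S PP/S NP S\NP (S\PP)/(S/NP) S/NP
CKY chart[0,7] = {PP}; S ∉ chart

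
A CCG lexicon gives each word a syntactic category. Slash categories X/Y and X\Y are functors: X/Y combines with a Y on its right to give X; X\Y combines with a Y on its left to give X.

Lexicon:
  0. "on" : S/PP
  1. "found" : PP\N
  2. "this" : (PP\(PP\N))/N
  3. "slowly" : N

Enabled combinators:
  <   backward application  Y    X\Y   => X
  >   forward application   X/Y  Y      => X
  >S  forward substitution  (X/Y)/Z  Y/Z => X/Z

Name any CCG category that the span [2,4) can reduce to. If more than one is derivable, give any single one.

PP\(PP\N)

[0,4] S   >
  [0,1] "on" : S/PP
  [1,4] PP   <
    [1,2] "found" : PP\N
    [2,4] PP\(PP\N)   >
      [2,3] "this" : (PP\(PP\N))/N
      [3,4] "slowly" : N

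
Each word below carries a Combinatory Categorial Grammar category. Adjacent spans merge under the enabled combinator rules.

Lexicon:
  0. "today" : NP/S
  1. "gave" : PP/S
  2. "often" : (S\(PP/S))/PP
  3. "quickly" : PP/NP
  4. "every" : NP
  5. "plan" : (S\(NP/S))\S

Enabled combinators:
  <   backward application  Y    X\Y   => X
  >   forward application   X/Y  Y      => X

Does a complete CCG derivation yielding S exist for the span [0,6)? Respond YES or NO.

[0,6] S   <
  [0,1] "today" : NP/S
  [1,6] S\(NP/S)   <
    [1,5] S   <
      [1,2] "gave" : PP/S
      [2,5] S\(PP/S)   >
        [2,3] "often" : (S\(PP/S))/PP
        [3,5] PP   >
          [3,4] "quickly" : PP/NP
          [4,5] "every" : NP
    [5,6] "plan" : (S\(NP/S))\S

YES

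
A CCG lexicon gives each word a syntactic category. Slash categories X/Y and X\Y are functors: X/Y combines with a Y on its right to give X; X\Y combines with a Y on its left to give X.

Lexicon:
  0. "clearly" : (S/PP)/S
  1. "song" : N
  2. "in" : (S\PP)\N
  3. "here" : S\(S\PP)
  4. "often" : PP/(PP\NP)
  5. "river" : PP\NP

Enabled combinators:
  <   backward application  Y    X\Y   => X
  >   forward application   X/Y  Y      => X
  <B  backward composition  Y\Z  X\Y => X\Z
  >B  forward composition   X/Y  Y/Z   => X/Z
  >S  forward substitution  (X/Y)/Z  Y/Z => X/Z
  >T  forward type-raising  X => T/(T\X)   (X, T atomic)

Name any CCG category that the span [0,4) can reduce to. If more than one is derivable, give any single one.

[0,6] S   >
  [0,4] S/PP   >
    [0,1] "clearly" : (S/PP)/S
    [1,4] S   <
      [1,3] S\PP   <
        [1,2] "song" : N
        [2,3] "in" : (S\PP)\N
      [3,4] "here" : S\(S\PP)
  [4,6] PP   >
    [4,5] "often" : PP/(PP\NP)
    [5,6] "river" : PP\NP

S/PP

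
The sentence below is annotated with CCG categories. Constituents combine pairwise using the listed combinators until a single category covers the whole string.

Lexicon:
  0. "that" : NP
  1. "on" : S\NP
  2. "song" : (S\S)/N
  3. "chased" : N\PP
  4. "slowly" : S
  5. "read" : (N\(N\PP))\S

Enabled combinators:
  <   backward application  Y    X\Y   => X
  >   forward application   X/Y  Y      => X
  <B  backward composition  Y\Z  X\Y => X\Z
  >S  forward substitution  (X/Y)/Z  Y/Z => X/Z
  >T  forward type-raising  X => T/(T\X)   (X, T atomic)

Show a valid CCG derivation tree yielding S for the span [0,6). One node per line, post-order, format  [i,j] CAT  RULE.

[0,6] S   >
  [0,1] S/(S\NP)   >T
    [0,1] "that" : NP
  [1,6] S\NP   <B
    [1,2] "on" : S\NP
    [2,6] S\S   >
      [2,3] "song" : (S\S)/N
      [3,6] N   <
        [3,4] "chased" : N\PP
        [4,6] N\(N\PP)   <
          [4,5] "slowly" : S
          [5,6] "read" : (N\(N\PP))\S

[0,1] NP  lex  "that"
[0,1] S/(S\NP)  >T
[1,2] S\NP  lex  "on"
[2,3] (S\S)/N  lex  "song"
[3,4] N\PP  lex  "chased"
[4,5] S  lex  "slowly"
[5,6] (N\(N\PP))\S  lex  "read"
[4,6] N\(N\PP)  <  k=5
[3,6] N  <  k=4
[2,6] S\S  >  k=3
[1,6] S\NP  <B  k=2
[0,6] S  >  k=1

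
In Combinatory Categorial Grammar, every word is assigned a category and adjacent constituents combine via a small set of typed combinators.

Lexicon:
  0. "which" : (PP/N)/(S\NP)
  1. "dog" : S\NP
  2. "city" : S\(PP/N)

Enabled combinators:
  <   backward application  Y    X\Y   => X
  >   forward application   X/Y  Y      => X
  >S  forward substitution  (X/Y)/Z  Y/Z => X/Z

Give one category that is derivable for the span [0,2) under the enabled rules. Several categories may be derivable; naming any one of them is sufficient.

PP/N

[0,3] S   <
  [0,2] PP/N   >
    [0,1] "which" : (PP/N)/(S\NP)
    [1,2] "dog" : S\NP
  [2,3] "city" : S\(PP/N)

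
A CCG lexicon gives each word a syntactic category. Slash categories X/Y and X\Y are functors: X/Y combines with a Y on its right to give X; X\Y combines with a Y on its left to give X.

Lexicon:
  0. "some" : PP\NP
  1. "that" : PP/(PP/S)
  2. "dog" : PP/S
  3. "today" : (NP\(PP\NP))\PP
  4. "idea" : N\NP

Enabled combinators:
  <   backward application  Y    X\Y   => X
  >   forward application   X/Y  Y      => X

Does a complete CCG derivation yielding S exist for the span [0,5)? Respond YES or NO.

NO

PP\NP PP/(PP/S) PP/S (NP\(PP\NP))\PP N\NP
CKY chart[0,5] = {N}; S ∉ chart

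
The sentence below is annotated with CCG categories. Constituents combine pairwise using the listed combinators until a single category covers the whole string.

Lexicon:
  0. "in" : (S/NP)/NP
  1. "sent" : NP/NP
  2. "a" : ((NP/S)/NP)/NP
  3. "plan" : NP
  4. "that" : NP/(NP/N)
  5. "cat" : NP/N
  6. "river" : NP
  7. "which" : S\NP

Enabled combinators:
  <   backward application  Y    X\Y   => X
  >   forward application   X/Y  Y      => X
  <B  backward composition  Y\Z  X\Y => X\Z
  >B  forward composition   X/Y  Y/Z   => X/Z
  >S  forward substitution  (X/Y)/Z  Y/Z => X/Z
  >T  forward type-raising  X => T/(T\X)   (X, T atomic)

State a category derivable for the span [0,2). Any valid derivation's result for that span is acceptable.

[0,8] S   >
  [0,2] S/NP   >S
    [0,1] "in" : (S/NP)/NP
    [1,2] "sent" : NP/NP
  [2,8] NP   >
    [2,6] NP/S   >
      [2,4] (NP/S)/NP   >
        [2,3] "a" : ((NP/S)/NP)/NP
        [3,4] "plan" : NP
      [4,6] NP   >
        [4,5] "that" : NP/(NP/N)
        [5,6] "cat" : NP/N
    [6,8] S   <
      [6,7] "river" : NP
      [7,8] "which" : S\NP

S/NP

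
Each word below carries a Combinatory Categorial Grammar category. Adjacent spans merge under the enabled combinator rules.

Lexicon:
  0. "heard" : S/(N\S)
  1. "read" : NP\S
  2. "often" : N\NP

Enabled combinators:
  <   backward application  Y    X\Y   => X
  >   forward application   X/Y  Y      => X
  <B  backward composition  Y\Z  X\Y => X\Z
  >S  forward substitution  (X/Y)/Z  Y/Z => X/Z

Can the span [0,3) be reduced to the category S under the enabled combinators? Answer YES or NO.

[0,3] S   >
  [0,1] "heard" : S/(N\S)
  [1,3] N\S   <B
    [1,2] "read" : NP\S
    [2,3] "often" : N\NP

YES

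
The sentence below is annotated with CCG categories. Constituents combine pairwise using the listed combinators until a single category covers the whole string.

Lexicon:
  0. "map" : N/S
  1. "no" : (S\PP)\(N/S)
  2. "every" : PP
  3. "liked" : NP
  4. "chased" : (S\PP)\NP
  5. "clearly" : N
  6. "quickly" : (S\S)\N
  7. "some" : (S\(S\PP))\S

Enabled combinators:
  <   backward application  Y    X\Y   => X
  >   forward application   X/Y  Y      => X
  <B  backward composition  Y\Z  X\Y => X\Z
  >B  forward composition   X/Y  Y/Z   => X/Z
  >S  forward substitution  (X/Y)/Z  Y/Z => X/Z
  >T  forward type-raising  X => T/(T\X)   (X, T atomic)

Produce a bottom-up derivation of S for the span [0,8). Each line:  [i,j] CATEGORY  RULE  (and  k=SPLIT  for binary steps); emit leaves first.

[0,8] S   <
  [0,2] S\PP   <
    [0,1] "map" : N/S
    [1,2] "no" : (S\PP)\(N/S)
  [2,8] S\(S\PP)   <
    [2,7] S   >
      [2,3] S/(S\PP)   >T
        [2,3] "every" : PP
      [3,7] S\PP   <B
        [3,5] S\PP   <
          [3,4] "liked" : NP
          [4,5] "chased" : (S\PP)\NP
        [5,7] S\S   <
          [5,6] "clearly" : N
          [6,7] "quickly" : (S\S)\N
    [7,8] "some" : (S\(S\PP))\S

[0,1] N/S  lex  "map"
[1,2] (S\PP)\(N/S)  lex  "no"
[0,2] S\PP  <  k=1
[2,3] PP  lex  "every"
[2,3] S/(S\PP)  >T
[3,4] NP  lex  "liked"
[4,5] (S\PP)\NP  lex  "chased"
[3,5] S\PP  <  k=4
[5,6] N  lex  "clearly"
[6,7] (S\S)\N  lex  "quickly"
[5,7] S\S  <  k=6
[3,7] S\PP  <B  k=5
[2,7] S  >  k=3
[7,8] (S\(S\PP))\S  lex  "some"
[2,8] S\(S\PP)  <  k=7
[0,8] S  <  k=2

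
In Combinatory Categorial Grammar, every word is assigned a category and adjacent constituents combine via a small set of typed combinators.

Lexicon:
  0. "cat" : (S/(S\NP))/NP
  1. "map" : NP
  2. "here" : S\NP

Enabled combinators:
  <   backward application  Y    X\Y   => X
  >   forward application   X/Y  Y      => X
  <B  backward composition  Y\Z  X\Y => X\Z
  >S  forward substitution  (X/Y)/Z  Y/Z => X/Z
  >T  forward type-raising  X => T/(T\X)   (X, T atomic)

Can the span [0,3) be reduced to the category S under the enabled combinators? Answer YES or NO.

YES

[0,3] S   >
  [0,2] S/(S\NP)   >
    [0,1] "cat" : (S/(S\NP))/NP
    [1,2] "map" : NP
  [2,3] "here" : S\NP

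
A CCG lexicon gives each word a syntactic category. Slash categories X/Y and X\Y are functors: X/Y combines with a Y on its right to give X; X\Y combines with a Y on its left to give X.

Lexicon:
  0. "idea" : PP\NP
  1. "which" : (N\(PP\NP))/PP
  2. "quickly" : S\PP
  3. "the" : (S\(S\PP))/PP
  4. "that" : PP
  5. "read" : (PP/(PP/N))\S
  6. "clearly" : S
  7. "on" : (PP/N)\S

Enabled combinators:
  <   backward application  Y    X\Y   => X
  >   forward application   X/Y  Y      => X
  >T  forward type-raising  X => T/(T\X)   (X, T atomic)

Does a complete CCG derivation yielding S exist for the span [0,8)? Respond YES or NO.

NO

PP\NP (N\(PP\NP))/PP S\PP (S\(S\PP))/PP PP (PP/(PP/N))\S S (PP/N)\S
CKY chart[0,8] = {N, N/(N\N), NP/(NP\N), PP/(PP\N), S/(S\N)}; S ∉ chart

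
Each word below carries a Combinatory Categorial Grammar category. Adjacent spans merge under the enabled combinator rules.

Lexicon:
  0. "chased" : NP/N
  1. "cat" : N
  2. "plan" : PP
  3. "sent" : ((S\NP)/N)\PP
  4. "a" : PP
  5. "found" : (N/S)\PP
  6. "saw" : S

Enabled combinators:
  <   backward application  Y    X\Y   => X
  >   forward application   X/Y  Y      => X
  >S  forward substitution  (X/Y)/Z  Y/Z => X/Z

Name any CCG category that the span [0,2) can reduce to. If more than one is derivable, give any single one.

NP

[0,7] S   <
  [0,2] NP   >
    [0,1] "chased" : NP/N
    [1,2] "cat" : N
  [2,7] S\NP   >
    [2,4] (S\NP)/N   <
      [2,3] "plan" : PP
      [3,4] "sent" : ((S\NP)/N)\PP
    [4,7] N   >
      [4,6] N/S   <
        [4,5] "a" : PP
        [5,6] "found" : (N/S)\PP
      [6,7] "saw" : S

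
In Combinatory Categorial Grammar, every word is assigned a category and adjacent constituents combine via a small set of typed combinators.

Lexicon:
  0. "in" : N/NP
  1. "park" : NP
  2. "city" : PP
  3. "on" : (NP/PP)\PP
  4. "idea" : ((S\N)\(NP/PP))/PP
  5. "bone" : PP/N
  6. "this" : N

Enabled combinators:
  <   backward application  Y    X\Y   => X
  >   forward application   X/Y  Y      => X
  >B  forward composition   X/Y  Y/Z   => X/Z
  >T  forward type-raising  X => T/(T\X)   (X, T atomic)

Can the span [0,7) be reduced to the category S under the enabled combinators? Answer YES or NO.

[0,7] S   <
  [0,2] N   >
    [0,1] "in" : N/NP
    [1,2] "park" : NP
  [2,7] S\N   <
    [2,4] NP/PP   <
      [2,3] "city" : PP
      [3,4] "on" : (NP/PP)\PP
    [4,7] (S\N)\(NP/PP)   >
      [4,5] "idea" : ((S\N)\(NP/PP))/PP
      [5,7] PP   >
        [5,6] "bone" : PP/N
        [6,7] "this" : N

YES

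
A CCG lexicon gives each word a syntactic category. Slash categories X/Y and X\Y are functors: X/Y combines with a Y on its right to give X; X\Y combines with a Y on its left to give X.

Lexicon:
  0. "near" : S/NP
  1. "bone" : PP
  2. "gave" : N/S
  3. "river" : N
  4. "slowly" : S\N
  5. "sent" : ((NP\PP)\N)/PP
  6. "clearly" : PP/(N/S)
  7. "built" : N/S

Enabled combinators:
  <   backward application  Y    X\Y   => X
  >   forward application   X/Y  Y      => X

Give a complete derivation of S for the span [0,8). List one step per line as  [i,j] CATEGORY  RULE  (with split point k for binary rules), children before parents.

[0,8] S   >
  [0,1] "near" : S/NP
  [1,8] NP   <
    [1,2] "bone" : PP
    [2,8] NP\PP   <
      [2,5] N   >
        [2,3] "gave" : N/S
        [3,5] S   <
          [3,4] "river" : N
          [4,5] "slowly" : S\N
      [5,8] (NP\PP)\N   >
        [5,6] "sent" : ((NP\PP)\N)/PP
        [6,8] PP   >
          [6,7] "clearly" : PP/(N/S)
          [7,8] "built" : N/S

[0,1] S/NP  lex  "near"
[1,2] PP  lex  "bone"
[2,3] N/S  lex  "gave"
[3,4] N  lex  "river"
[4,5] S\N  lex  "slowly"
[3,5] S  <  k=4
[2,5] N  >  k=3
[5,6] ((NP\PP)\N)/PP  lex  "sent"
[6,7] PP/(N/S)  lex  "clearly"
[7,8] N/S  lex  "built"
[6,8] PP  >  k=7
[5,8] (NP\PP)\N  >  k=6
[2,8] NP\PP  <  k=5
[1,8] NP  <  k=2
[0,8] S  >  k=1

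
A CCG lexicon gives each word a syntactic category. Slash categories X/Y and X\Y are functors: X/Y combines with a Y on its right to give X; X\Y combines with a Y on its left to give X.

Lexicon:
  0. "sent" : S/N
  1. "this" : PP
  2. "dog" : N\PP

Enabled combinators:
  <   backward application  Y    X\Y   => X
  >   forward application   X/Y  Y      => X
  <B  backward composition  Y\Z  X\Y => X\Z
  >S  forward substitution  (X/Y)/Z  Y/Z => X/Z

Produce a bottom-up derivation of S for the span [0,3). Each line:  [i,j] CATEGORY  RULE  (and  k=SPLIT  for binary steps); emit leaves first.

[0,3] S   >
  [0,1] "sent" : S/N
  [1,3] N   <
    [1,2] "this" : PP
    [2,3] "dog" : N\PP

[0,1] S/N  lex  "sent"
[1,2] PP  lex  "this"
[2,3] N\PP  lex  "dog"
[1,3] N  <  k=2
[0,3] S  >  k=1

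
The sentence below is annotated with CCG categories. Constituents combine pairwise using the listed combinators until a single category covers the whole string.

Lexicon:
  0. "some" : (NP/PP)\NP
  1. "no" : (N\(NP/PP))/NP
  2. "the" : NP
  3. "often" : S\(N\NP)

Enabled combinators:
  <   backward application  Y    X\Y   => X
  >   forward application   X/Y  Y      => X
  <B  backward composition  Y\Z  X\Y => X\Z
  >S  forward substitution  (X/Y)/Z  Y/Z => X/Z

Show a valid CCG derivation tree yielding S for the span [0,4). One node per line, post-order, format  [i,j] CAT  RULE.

[0,1] (NP/PP)\NP  lex  "some"
[1,2] (N\(NP/PP))/NP  lex  "no"
[2,3] NP  lex  "the"
[1,3] N\(NP/PP)  >  k=2
[0,3] N\NP  <B  k=1
[3,4] S\(N\NP)  lex  "often"
[0,4] S  <  k=3

[0,4] S   <
  [0,3] N\NP   <B
    [0,1] "some" : (NP/PP)\NP
    [1,3] N\(NP/PP)   >
      [1,2] "no" : (N\(NP/PP))/NP
      [2,3] "the" : NP
  [3,4] "often" : S\(N\NP)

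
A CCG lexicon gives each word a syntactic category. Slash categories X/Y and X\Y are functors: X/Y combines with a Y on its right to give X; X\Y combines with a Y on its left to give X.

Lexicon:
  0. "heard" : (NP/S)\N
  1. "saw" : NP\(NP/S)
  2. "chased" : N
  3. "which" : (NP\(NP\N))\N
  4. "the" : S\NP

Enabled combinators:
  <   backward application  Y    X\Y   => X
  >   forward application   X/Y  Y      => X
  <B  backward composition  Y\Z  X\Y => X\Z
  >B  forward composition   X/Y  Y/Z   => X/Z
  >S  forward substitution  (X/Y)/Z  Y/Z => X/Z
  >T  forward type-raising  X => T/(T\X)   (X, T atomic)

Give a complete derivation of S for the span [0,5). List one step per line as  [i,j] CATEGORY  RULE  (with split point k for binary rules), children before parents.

[0,1] (NP/S)\N  lex  "heard"
[1,2] NP\(NP/S)  lex  "saw"
[0,2] NP\N  <B  k=1
[2,3] N  lex  "chased"
[3,4] (NP\(NP\N))\N  lex  "which"
[2,4] NP\(NP\N)  <  k=3
[0,4] NP  <  k=2
[4,5] S\NP  lex  "the"
[0,5] S  <  k=4

[0,5] S   <
  [0,4] NP   <
    [0,2] NP\N   <B
      [0,1] "heard" : (NP/S)\N
      [1,2] "saw" : NP\(NP/S)
    [2,4] NP\(NP\N)   <
      [2,3] "chased" : N
      [3,4] "which" : (NP\(NP\N))\N
  [4,5] "the" : S\NP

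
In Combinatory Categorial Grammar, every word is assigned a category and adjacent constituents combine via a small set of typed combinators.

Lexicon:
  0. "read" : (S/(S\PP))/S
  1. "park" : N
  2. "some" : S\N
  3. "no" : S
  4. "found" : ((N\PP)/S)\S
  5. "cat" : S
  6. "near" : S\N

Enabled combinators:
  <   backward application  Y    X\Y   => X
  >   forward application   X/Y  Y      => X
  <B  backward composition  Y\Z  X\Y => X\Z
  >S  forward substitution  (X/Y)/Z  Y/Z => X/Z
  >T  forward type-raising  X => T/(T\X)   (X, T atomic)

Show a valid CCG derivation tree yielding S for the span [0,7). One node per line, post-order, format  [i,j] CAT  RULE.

[0,7] S   >
  [0,3] S/(S\PP)   >
    [0,1] "read" : (S/(S\PP))/S
    [1,3] S   <
      [1,2] "park" : N
      [2,3] "some" : S\N
  [3,7] S\PP   <B
    [3,6] N\PP   >
      [3,5] (N\PP)/S   <
        [3,4] "no" : S
        [4,5] "found" : ((N\PP)/S)\S
      [5,6] "cat" : S
    [6,7] "near" : S\N

[0,1] (S/(S\PP))/S  lex  "read"
[1,2] N  lex  "park"
[2,3] S\N  lex  "some"
[1,3] S  <  k=2
[0,3] S/(S\PP)  >  k=1
[3,4] S  lex  "no"
[4,5] ((N\PP)/S)\S  lex  "found"
[3,5] (N\PP)/S  <  k=4
[5,6] S  lex  "cat"
[3,6] N\PP  >  k=5
[6,7] S\N  lex  "near"
[3,7] S\PP  <B  k=6
[0,7] S  >  k=3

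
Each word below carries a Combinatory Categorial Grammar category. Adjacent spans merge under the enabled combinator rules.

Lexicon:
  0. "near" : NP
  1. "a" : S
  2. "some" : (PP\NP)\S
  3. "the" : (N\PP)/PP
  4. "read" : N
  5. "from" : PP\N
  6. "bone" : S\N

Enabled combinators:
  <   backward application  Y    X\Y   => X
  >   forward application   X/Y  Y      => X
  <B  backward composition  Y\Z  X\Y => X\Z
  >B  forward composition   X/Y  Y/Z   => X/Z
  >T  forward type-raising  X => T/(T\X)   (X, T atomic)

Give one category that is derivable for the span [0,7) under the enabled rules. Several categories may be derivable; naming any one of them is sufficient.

[0,7] S   <
  [0,1] "near" : NP
  [1,7] S\NP   <B
    [1,3] PP\NP   <
      [1,2] "a" : S
      [2,3] "some" : (PP\NP)\S
    [3,7] S\PP   <B
      [3,6] N\PP   >
        [3,4] "the" : (N\PP)/PP
        [4,6] PP   >
          [4,5] PP/(PP\N)   >T
            [4,5] "read" : N
          [5,6] "from" : PP\N
      [6,7] "bone" : S\N

S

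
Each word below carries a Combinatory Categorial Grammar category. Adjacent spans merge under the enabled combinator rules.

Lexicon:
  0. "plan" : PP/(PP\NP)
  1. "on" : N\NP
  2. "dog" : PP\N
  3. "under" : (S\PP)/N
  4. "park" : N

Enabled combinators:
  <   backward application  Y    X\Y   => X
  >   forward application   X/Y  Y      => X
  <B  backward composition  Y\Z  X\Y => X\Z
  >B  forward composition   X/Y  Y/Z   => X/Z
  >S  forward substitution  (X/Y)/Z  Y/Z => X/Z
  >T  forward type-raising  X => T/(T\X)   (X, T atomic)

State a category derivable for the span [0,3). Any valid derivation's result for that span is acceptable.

PP

[0,5] S   <
  [0,3] PP   >
    [0,1] "plan" : PP/(PP\NP)
    [1,3] PP\NP   <B
      [1,2] "on" : N\NP
      [2,3] "dog" : PP\N
  [3,5] S\PP   >
    [3,4] "under" : (S\PP)/N
    [4,5] "park" : N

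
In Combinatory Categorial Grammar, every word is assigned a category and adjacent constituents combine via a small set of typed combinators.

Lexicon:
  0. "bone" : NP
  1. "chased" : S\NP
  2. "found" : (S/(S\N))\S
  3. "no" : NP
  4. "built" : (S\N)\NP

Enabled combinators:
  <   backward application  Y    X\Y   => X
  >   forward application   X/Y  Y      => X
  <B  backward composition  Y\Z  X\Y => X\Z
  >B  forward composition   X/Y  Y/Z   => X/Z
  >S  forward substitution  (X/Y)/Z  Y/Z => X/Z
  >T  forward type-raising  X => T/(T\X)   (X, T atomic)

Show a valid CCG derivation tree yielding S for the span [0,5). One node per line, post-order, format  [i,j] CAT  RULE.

[0,1] NP  lex  "bone"
[0,1] S/(S\NP)  >T
[1,2] S\NP  lex  "chased"
[0,2] S  >  k=1
[2,3] (S/(S\N))\S  lex  "found"
[0,3] S/(S\N)  <  k=2
[3,4] NP  lex  "no"
[4,5] (S\N)\NP  lex  "built"
[3,5] S\N  <  k=4
[0,5] S  >  k=3

[0,5] S   >
  [0,3] S/(S\N)   <
    [0,2] S   >
      [0,1] S/(S\NP)   >T
        [0,1] "bone" : NP
      [1,2] "chased" : S\NP
    [2,3] "found" : (S/(S\N))\S
  [3,5] S\N   <
    [3,4] "no" : NP
    [4,5] "built" : (S\N)\NP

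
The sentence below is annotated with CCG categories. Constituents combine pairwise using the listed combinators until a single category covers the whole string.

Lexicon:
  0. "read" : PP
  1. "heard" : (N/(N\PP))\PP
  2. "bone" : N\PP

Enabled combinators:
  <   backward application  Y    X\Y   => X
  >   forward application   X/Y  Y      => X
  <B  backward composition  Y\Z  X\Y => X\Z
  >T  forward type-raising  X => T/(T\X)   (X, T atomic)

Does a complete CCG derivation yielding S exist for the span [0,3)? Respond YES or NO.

PP (N/(N\PP))\PP N\PP
CKY chart[0,3] = {N, N/(N\N), NP/(NP\N), PP/(PP\N), S/(S\N)}; S ∉ chart

NO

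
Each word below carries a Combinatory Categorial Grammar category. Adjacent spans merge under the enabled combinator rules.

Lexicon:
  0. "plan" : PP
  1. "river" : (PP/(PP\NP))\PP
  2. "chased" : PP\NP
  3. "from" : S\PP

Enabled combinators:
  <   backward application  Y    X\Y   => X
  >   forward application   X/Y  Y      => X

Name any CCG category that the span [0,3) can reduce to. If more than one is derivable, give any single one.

[0,4] S   <
  [0,3] PP   >
    [0,2] PP/(PP\NP)   <
      [0,1] "plan" : PP
      [1,2] "river" : (PP/(PP\NP))\PP
    [2,3] "chased" : PP\NP
  [3,4] "from" : S\PP

PP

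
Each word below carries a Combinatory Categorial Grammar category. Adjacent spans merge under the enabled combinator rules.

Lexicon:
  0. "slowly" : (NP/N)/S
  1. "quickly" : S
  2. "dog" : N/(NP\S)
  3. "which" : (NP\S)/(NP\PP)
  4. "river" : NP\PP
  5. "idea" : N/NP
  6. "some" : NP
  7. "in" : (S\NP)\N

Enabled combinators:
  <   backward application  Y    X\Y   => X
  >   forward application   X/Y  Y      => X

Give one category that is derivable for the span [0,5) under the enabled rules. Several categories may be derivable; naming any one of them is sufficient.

NP

[0,8] S   <
  [0,5] NP   >
    [0,2] NP/N   >
      [0,1] "slowly" : (NP/N)/S
      [1,2] "quickly" : S
    [2,5] N   >
      [2,3] "dog" : N/(NP\S)
      [3,5] NP\S   >
        [3,4] "which" : (NP\S)/(NP\PP)
        [4,5] "river" : NP\PP
  [5,8] S\NP   <
    [5,7] N   >
      [5,6] "idea" : N/NP
      [6,7] "some" : NP
    [7,8] "in" : (S\NP)\N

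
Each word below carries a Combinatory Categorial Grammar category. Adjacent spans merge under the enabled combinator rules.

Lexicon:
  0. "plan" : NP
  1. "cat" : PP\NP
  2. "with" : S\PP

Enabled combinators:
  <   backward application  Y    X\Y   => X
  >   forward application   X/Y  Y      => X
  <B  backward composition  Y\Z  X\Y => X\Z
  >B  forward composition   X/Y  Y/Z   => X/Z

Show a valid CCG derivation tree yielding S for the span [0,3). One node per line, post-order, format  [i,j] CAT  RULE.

[0,3] S   <
  [0,2] PP   <
    [0,1] "plan" : NP
    [1,2] "cat" : PP\NP
  [2,3] "with" : S\PP

[0,1] NP  lex  "plan"
[1,2] PP\NP  lex  "cat"
[0,2] PP  <  k=1
[2,3] S\PP  lex  "with"
[0,3] S  <  k=2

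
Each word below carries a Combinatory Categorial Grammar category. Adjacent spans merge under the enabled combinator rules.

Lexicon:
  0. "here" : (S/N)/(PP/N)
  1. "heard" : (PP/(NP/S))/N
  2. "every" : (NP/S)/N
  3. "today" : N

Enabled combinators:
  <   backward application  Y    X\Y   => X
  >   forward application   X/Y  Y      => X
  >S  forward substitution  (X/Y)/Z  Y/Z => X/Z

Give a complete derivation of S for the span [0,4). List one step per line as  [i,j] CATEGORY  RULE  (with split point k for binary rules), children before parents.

[0,4] S   >
  [0,3] S/N   >
    [0,1] "here" : (S/N)/(PP/N)
    [1,3] PP/N   >S
      [1,2] "heard" : (PP/(NP/S))/N
      [2,3] "every" : (NP/S)/N
  [3,4] "today" : N

[0,1] (S/N)/(PP/N)  lex  "here"
[1,2] (PP/(NP/S))/N  lex  "heard"
[2,3] (NP/S)/N  lex  "every"
[1,3] PP/N  >S  k=2
[0,3] S/N  >  k=1
[3,4] N  lex  "today"
[0,4] S  >  k=3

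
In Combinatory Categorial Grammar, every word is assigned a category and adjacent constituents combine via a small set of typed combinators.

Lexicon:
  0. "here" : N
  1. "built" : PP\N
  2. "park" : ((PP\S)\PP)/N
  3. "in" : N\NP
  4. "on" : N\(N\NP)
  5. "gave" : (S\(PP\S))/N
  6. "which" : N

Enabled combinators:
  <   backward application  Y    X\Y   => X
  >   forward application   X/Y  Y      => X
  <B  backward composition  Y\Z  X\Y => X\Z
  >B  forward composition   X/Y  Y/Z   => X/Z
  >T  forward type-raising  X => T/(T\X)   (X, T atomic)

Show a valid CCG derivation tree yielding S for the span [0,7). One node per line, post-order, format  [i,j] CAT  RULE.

[0,1] N  lex  "here"
[0,1] PP/(PP\N)  >T
[1,2] PP\N  lex  "built"
[0,2] PP  >  k=1
[2,3] ((PP\S)\PP)/N  lex  "park"
[3,4] N\NP  lex  "in"
[4,5] N\(N\NP)  lex  "on"
[3,5] N  <  k=4
[2,5] (PP\S)\PP  >  k=3
[5,6] (S\(PP\S))/N  lex  "gave"
[6,7] N  lex  "which"
[5,7] S\(PP\S)  >  k=6
[2,7] S\PP  <B  k=5
[0,7] S  <  k=2

[0,7] S   <
  [0,2] PP   >
    [0,1] PP/(PP\N)   >T
      [0,1] "here" : N
    [1,2] "built" : PP\N
  [2,7] S\PP   <B
    [2,5] (PP\S)\PP   >
      [2,3] "park" : ((PP\S)\PP)/N
      [3,5] N   <
        [3,4] "in" : N\NP
        [4,5] "on" : N\(N\NP)
    [5,7] S\(PP\S)   >
      [5,6] "gave" : (S\(PP\S))/N
      [6,7] "which" : N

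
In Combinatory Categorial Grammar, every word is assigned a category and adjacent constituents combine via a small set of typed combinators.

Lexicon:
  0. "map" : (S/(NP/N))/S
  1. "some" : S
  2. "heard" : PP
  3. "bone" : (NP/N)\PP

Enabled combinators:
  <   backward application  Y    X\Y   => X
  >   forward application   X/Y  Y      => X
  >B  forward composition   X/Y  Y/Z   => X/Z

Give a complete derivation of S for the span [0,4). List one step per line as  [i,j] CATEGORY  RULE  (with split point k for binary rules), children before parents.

[0,4] S   >
  [0,2] S/(NP/N)   >
    [0,1] "map" : (S/(NP/N))/S
    [1,2] "some" : S
  [2,4] NP/N   <
    [2,3] "heard" : PP
    [3,4] "bone" : (NP/N)\PP

[0,1] (S/(NP/N))/S  lex  "map"
[1,2] S  lex  "some"
[0,2] S/(NP/N)  >  k=1
[2,3] PP  lex  "heard"
[3,4] (NP/N)\PP  lex  "bone"
[2,4] NP/N  <  k=3
[0,4] S  >  k=2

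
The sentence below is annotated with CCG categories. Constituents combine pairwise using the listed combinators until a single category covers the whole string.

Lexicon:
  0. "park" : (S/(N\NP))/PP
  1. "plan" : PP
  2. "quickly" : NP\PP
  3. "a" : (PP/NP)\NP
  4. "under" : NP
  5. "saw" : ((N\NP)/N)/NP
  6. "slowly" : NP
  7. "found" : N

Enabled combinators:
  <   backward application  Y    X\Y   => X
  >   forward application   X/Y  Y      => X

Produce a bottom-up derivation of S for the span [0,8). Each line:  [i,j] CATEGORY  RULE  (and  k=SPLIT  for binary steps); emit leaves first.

[0,1] (S/(N\NP))/PP  lex  "park"
[1,2] PP  lex  "plan"
[2,3] NP\PP  lex  "quickly"
[1,3] NP  <  k=2
[3,4] (PP/NP)\NP  lex  "a"
[1,4] PP/NP  <  k=3
[4,5] NP  lex  "under"
[1,5] PP  >  k=4
[0,5] S/(N\NP)  >  k=1
[5,6] ((N\NP)/N)/NP  lex  "saw"
[6,7] NP  lex  "slowly"
[5,7] (N\NP)/N  >  k=6
[7,8] N  lex  "found"
[5,8] N\NP  >  k=7
[0,8] S  >  k=5

[0,8] S   >
  [0,5] S/(N\NP)   >
    [0,1] "park" : (S/(N\NP))/PP
    [1,5] PP   >
      [1,4] PP/NP   <
        [1,3] NP   <
          [1,2] "plan" : PP
          [2,3] "quickly" : NP\PP
        [3,4] "a" : (PP/NP)\NP
      [4,5] "under" : NP
  [5,8] N\NP   >
    [5,7] (N\NP)/N   >
      [5,6] "saw" : ((N\NP)/N)/NP
      [6,7] "slowly" : NP
    [7,8] "found" : N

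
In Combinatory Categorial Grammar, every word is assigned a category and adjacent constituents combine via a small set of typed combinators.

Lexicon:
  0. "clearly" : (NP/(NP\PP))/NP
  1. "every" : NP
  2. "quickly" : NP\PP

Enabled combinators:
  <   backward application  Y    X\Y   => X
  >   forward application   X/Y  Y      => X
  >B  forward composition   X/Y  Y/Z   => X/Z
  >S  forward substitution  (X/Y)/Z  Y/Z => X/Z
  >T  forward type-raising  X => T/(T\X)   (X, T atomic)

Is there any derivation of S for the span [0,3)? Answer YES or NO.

NO

(NP/(NP\PP))/NP NP NP\PP
CKY chart[0,3] = {N/(N\NP), NP, NP/(NP\NP), PP/(PP\NP), S/(S\NP)}; S ∉ chart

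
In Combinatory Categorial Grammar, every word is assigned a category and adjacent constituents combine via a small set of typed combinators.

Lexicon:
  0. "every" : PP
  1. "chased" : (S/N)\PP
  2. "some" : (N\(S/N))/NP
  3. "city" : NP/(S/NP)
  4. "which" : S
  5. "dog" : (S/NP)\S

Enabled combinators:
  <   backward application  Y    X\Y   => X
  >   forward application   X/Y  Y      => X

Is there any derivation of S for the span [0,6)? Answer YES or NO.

PP (S/N)\PP (N\(S/N))/NP NP/(S/NP) S (S/NP)\S
CKY chart[0,6] = {N}; S ∉ chart

NO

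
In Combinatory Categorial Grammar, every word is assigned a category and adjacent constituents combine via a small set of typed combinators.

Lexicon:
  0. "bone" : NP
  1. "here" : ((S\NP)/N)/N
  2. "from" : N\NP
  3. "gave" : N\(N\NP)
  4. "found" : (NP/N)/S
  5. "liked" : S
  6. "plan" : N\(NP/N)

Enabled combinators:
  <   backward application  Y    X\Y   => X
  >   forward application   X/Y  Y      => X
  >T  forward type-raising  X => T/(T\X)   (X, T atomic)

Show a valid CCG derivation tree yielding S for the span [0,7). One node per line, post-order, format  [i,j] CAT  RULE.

[0,7] S   <
  [0,1] "bone" : NP
  [1,7] S\NP   >
    [1,4] (S\NP)/N   >
      [1,2] "here" : ((S\NP)/N)/N
      [2,4] N   <
        [2,3] "from" : N\NP
        [3,4] "gave" : N\(N\NP)
    [4,7] N   <
      [4,6] NP/N   >
        [4,5] "found" : (NP/N)/S
        [5,6] "liked" : S
      [6,7] "plan" : N\(NP/N)

[0,1] NP  lex  "bone"
[1,2] ((S\NP)/N)/N  lex  "here"
[2,3] N\NP  lex  "from"
[3,4] N\(N\NP)  lex  "gave"
[2,4] N  <  k=3
[1,4] (S\NP)/N  >  k=2
[4,5] (NP/N)/S  lex  "found"
[5,6] S  lex  "liked"
[4,6] NP/N  >  k=5
[6,7] N\(NP/N)  lex  "plan"
[4,7] N  <  k=6
[1,7] S\NP  >  k=4
[0,7] S  <  k=1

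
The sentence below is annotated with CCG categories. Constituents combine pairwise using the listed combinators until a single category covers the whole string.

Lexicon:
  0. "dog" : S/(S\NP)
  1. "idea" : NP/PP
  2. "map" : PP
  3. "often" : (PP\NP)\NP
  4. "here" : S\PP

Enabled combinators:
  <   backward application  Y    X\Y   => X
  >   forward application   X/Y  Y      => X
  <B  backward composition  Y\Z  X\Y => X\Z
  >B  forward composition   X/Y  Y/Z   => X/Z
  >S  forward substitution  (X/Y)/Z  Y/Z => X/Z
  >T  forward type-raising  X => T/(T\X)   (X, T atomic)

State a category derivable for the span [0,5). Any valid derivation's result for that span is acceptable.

[0,5] S   >
  [0,1] "dog" : S/(S\NP)
  [1,5] S\NP   <B
    [1,4] PP\NP   <
      [1,3] NP   >
        [1,2] "idea" : NP/PP
        [2,3] "map" : PP
      [3,4] "often" : (PP\NP)\NP
    [4,5] "here" : S\PP

S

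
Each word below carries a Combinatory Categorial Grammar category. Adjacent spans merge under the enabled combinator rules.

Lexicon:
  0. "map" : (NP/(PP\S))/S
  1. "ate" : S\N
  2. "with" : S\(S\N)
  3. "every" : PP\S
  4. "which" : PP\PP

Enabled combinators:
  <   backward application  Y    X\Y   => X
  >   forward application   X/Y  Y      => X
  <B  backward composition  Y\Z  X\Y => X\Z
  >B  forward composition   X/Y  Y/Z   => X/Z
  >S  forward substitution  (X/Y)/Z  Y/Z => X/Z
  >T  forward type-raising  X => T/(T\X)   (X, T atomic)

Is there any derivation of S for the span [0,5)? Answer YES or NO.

(NP/(PP\S))/S S\N S\(S\N) PP\S PP\PP
CKY chart[0,5] = {(NP/(PP\S))/(S\PP), N/(N\NP), NP, NP/(NP\NP), PP/(PP\NP), S/(S\NP)}; S ∉ chart

NO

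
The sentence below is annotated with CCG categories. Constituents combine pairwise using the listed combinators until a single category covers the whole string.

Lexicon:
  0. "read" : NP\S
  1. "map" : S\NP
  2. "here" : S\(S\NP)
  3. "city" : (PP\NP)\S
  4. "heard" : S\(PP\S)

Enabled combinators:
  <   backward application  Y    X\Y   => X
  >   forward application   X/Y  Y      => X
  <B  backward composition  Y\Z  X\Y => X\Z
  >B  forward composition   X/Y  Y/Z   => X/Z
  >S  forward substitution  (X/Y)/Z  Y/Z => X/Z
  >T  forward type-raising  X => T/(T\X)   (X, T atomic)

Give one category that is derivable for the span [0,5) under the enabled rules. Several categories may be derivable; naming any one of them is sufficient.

[0,5] S   <
  [0,4] PP\S   <B
    [0,1] "read" : NP\S
    [1,4] PP\NP   <
      [1,3] S   <
        [1,2] "map" : S\NP
        [2,3] "here" : S\(S\NP)
      [3,4] "city" : (PP\NP)\S
  [4,5] "heard" : S\(PP\S)

S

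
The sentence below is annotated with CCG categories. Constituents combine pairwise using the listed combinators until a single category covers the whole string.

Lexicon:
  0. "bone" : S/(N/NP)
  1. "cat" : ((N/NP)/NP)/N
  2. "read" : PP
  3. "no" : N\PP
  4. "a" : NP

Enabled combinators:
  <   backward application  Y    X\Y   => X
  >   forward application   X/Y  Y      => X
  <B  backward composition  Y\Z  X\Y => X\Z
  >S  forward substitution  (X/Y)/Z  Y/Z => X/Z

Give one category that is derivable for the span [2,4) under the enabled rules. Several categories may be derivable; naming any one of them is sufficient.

[0,5] S   >
  [0,1] "bone" : S/(N/NP)
  [1,5] N/NP   >
    [1,4] (N/NP)/NP   >
      [1,2] "cat" : ((N/NP)/NP)/N
      [2,4] N   <
        [2,3] "read" : PP
        [3,4] "no" : N\PP
    [4,5] "a" : NP

N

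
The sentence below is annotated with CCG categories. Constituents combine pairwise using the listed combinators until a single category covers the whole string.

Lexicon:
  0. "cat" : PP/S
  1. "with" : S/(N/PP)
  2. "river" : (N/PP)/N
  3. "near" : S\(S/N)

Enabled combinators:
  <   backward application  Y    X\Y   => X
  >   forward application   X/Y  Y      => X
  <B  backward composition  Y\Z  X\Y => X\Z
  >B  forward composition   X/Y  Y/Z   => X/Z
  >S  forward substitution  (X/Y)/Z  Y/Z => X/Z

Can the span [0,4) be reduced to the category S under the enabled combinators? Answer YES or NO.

PP/S S/(N/PP) (N/PP)/N S\(S/N)
CKY chart[0,4] = {PP}; S ∉ chart

NO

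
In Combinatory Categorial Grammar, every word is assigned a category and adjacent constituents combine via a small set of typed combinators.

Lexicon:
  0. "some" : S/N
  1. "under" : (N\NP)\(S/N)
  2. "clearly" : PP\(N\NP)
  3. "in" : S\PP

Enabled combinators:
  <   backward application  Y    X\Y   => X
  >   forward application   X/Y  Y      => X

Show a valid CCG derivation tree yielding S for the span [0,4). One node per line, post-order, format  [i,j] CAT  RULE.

[0,1] S/N  lex  "some"
[1,2] (N\NP)\(S/N)  lex  "under"
[0,2] N\NP  <  k=1
[2,3] PP\(N\NP)  lex  "clearly"
[0,3] PP  <  k=2
[3,4] S\PP  lex  "in"
[0,4] S  <  k=3

[0,4] S   <
  [0,3] PP   <
    [0,2] N\NP   <
      [0,1] "some" : S/N
      [1,2] "under" : (N\NP)\(S/N)
    [2,3] "clearly" : PP\(N\NP)
  [3,4] "in" : S\PP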